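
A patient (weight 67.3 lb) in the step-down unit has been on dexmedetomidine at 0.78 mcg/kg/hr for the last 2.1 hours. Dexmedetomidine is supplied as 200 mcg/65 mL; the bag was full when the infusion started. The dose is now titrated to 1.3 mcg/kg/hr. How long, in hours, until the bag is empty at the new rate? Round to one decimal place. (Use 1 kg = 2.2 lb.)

3.8 hours

Initial rate:
Weight = 67.3 lb ÷ 2.2 lb/kg = 30.59091 kg
Dose = 0.78 mcg/kg/hr × 30.59091 kg = 23.86091 mcg/hr
Concentration = 200 mcg ÷ 65 mL = 3.076923 mcg/mL
Rate = 23.86091 mcg/hr ÷ 3.076923 mcg/mL = 7.754795 mL/hr
Volume infused so far = 7.754795 mL/hr × 2.1 hr = 16.28507 mL
Volume remaining = 65 − 16.28507 = 48.71493 mL
New rate:
Dose = 1.3 mcg/kg/hr × 30.59091 kg = 39.76818 mcg/hr
Rate = 39.76818 mcg/hr ÷ 3.076923 mcg/mL = 12.92466 mL/hr
Time remaining = 48.71493 mL ÷ 12.92466 mL/hr = 3.769146 hr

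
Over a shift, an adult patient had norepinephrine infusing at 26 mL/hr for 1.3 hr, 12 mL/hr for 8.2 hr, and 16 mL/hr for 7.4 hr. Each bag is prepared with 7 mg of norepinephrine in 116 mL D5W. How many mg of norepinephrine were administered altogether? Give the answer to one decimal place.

Concentration = 7 mg ÷ 116 mL = 0.06034483 mg/mL
Stage 1: 26 mL/hr × 1.3 hr = 33.8 mL → 33.8 mL × 0.06034483 mg/mL = 2.039655 mg
Stage 2: 12 mL/hr × 8.2 hr = 98.4 mL → 98.4 mL × 0.06034483 mg/mL = 5.937931 mg
Stage 3: 16 mL/hr × 7.4 hr = 118.4 mL → 118.4 mL × 0.06034483 mg/mL = 7.144828 mg
Total = 2.039655 + 5.937931 + 7.144828 = 15.12241 mg

15.1 mg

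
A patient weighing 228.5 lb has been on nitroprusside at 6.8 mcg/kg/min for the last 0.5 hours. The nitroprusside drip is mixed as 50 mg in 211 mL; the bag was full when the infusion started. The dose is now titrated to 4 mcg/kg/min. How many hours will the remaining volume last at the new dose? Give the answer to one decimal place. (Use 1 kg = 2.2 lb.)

Initial rate:
Weight = 228.5 lb ÷ 2.2 lb/kg = 103.8636 kg
Dose = 6.8 mcg/kg/min × 103.8636 kg = 706.2727 mcg/min
706.2727 mcg/min × 60 min/hr = 42376.36 mcg/hr
Concentration = 50 mg ÷ 211 mL = 0.2369668 mg/mL = 236.9668 mcg/mL
Rate = 42376.36 mcg/hr ÷ 236.9668 mcg/mL = 178.8283 mL/hr
Volume infused so far = 178.8283 mL/hr × 0.5 hr = 89.41413 mL
Volume remaining = 211 − 89.41413 = 121.5859 mL
New rate:
Dose = 4 mcg/kg/min × 103.8636 kg = 415.4545 mcg/min
415.4545 mcg/min × 60 min/hr = 24927.27 mcg/hr
Rate = 24927.27 mcg/hr ÷ 236.9668 mcg/mL = 105.1931 mL/hr
Time remaining = 121.5859 mL ÷ 105.1931 mL/hr = 1.155835 hr

1.2 hours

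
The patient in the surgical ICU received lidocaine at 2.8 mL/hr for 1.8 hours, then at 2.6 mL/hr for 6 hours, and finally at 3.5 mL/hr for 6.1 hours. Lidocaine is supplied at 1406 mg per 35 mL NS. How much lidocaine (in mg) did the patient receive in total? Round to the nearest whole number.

Concentration = 1406 mg ÷ 35 mL = 40.17143 mg/mL
Stage 1: 2.8 mL/hr × 1.8 hr = 5.04 mL → 5.04 mL × 40.17143 mg/mL = 202.464 mg
Stage 2: 2.6 mL/hr × 6 hr = 15.6 mL → 15.6 mL × 40.17143 mg/mL = 626.6743 mg
Stage 3: 3.5 mL/hr × 6.1 hr = 21.35 mL → 21.35 mL × 40.17143 mg/mL = 857.66 mg
Total = 202.464 + 626.6743 + 857.66 = 1686.798 mg

1687 mg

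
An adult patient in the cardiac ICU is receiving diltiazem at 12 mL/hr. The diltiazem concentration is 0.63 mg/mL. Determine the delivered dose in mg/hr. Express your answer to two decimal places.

7.56 mg/hr

Drug rate = 12 mL/hr × 0.63 mg/mL = 7.56 mg/hr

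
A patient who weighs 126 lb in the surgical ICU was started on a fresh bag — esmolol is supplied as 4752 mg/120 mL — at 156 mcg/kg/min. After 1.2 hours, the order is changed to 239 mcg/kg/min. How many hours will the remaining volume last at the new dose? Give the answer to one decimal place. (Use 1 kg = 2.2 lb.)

Initial rate:
Weight = 126 lb ÷ 2.2 lb/kg = 57.27273 kg
Dose = 156 mcg/kg/min × 57.27273 kg = 8934.545 mcg/min
8934.545 mcg/min × 60 min/hr = 536072.7 mcg/hr
Concentration = 4752 mg ÷ 120 mL = 39.6 mg/mL = 39600 mcg/mL
Rate = 536072.7 mcg/hr ÷ 39600 mcg/mL = 13.53719 mL/hr
Volume infused so far = 13.53719 mL/hr × 1.2 hr = 16.24463 mL
Volume remaining = 120 − 16.24463 = 103.7554 mL
New rate:
Dose = 239 mcg/kg/min × 57.27273 kg = 13688.18 mcg/min
13688.18 mcg/min × 60 min/hr = 821290.9 mcg/hr
Rate = 821290.9 mcg/hr ÷ 39600 mcg/mL = 20.73967 mL/hr
Time remaining = 103.7554 mL ÷ 20.73967 mL/hr = 5.00275 hr

5.0 hours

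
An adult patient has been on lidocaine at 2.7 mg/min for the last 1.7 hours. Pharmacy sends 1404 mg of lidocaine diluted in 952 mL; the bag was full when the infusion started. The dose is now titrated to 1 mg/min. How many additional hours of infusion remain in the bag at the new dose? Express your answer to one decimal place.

Initial rate:
2.7 mg/min × 60 min/hr = 162 mg/hr
Concentration = 1404 mg ÷ 952 mL = 1.47479 mg/mL
Rate = 162 mg/hr ÷ 1.47479 mg/mL = 109.8462 mL/hr
Volume infused so far = 109.8462 mL/hr × 1.7 hr = 186.7385 mL
Volume remaining = 952 − 186.7385 = 765.2615 mL
New rate:
1 mg/min × 60 min/hr = 60 mg/hr
Rate = 60 mg/hr ÷ 1.47479 mg/mL = 40.68376 mL/hr
Time remaining = 765.2615 mL ÷ 40.68376 mL/hr = 18.81 hr

18.8 hours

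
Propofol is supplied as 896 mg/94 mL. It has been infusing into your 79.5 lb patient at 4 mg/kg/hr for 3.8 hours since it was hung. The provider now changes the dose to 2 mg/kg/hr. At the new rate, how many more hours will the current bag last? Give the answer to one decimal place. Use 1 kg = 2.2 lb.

4.8 hours

Initial rate:
Weight = 79.5 lb ÷ 2.2 lb/kg = 36.13636 kg
Dose = 4 mg/kg/hr × 36.13636 kg = 144.5455 mg/hr
Concentration = 896 mg ÷ 94 mL = 9.531915 mg/mL
Rate = 144.5455 mg/hr ÷ 9.531915 mg/mL = 15.16437 mL/hr
Volume infused so far = 15.16437 mL/hr × 3.8 hr = 57.62459 mL
Volume remaining = 94 − 57.62459 = 36.37541 mL
New rate:
Dose = 2 mg/kg/hr × 36.13636 kg = 72.27273 mg/hr
Rate = 72.27273 mg/hr ÷ 9.531915 mg/mL = 7.582183 mL/hr
Time remaining = 36.37541 mL ÷ 7.582183 mL/hr = 4.797484 hr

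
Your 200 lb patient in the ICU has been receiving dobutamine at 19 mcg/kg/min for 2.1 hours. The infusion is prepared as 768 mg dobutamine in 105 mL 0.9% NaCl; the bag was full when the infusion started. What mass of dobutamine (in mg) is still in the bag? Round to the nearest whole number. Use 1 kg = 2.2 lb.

Weight = 200 lb ÷ 2.2 lb/kg = 90.90909 kg
Dose = 19 mcg/kg/min × 90.90909 kg = 1727.273 mcg/min
1727.273 mcg/min × 60 min/hr = 103636.4 mcg/hr
Concentration = 768 mg ÷ 105 mL = 7.314286 mg/mL = 7314.286 mcg/mL
Rate = 103636.4 mcg/hr ÷ 7314.286 mcg/mL = 14.16903 mL/hr
Volume infused = 14.16903 mL/hr × 2.1 hr = 29.75497 mL
Volume remaining = 105 − 29.75497 = 75.24503 mL
Drug remaining = 75.24503 mL × 7314.286 mcg/mL = 550363.6 mcg = 550.3636 mg

550 mg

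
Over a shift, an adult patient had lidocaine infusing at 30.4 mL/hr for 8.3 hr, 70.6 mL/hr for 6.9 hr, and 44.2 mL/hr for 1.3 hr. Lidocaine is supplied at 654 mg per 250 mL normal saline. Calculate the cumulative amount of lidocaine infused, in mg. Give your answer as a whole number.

2085 mg

Concentration = 654 mg ÷ 250 mL = 2.616 mg/mL
Stage 1: 30.4 mL/hr × 8.3 hr = 252.32 mL → 252.32 mL × 2.616 mg/mL = 660.0691 mg
Stage 2: 70.6 mL/hr × 6.9 hr = 487.14 mL → 487.14 mL × 2.616 mg/mL = 1274.358 mg
Stage 3: 44.2 mL/hr × 1.3 hr = 57.46 mL → 57.46 mL × 2.616 mg/mL = 150.3154 mg
Total = 660.0691 + 1274.358 + 150.3154 = 2084.743 mg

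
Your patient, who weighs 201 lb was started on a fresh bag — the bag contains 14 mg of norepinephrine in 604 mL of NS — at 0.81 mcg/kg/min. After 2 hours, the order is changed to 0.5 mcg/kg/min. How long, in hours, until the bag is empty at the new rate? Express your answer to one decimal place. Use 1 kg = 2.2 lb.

1.9 hours

Initial rate:
Weight = 201 lb ÷ 2.2 lb/kg = 91.36364 kg
Dose = 0.81 mcg/kg/min × 91.36364 kg = 74.00455 mcg/min
74.00455 mcg/min × 60 min/hr = 4440.273 mcg/hr
Concentration = 14 mg ÷ 604 mL = 0.02317881 mg/mL = 23.17881 mcg/mL
Rate = 4440.273 mcg/hr ÷ 23.17881 mcg/mL = 191.5661 mL/hr
Volume infused so far = 191.5661 mL/hr × 2 hr = 383.1321 mL
Volume remaining = 604 − 383.1321 = 220.8679 mL
New rate:
Dose = 0.5 mcg/kg/min × 91.36364 kg = 45.68182 mcg/min
45.68182 mcg/min × 60 min/hr = 2740.909 mcg/hr
Rate = 2740.909 mcg/hr ÷ 23.17881 mcg/mL = 118.2506 mL/hr
Time remaining = 220.8679 mL ÷ 118.2506 mL/hr = 1.867794 hr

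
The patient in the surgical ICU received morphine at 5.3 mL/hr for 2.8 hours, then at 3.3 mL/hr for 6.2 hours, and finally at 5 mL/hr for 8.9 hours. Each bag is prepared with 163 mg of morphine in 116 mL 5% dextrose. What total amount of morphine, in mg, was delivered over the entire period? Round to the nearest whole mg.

112 mg

Concentration = 163 mg ÷ 116 mL = 1.405172 mg/mL
Stage 1: 5.3 mL/hr × 2.8 hr = 14.84 mL → 14.84 mL × 1.405172 mg/mL = 20.85276 mg
Stage 2: 3.3 mL/hr × 6.2 hr = 20.46 mL → 20.46 mL × 1.405172 mg/mL = 28.74983 mg
Stage 3: 5 mL/hr × 8.9 hr = 44.5 mL → 44.5 mL × 1.405172 mg/mL = 62.53017 mg
Total = 20.85276 + 28.74983 + 62.53017 = 112.1328 mg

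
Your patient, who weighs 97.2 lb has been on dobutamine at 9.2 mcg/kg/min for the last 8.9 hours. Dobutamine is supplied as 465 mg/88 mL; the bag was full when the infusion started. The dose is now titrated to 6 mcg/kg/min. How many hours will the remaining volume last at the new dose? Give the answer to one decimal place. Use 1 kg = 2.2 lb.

Initial rate:
Weight = 97.2 lb ÷ 2.2 lb/kg = 44.18182 kg
Dose = 9.2 mcg/kg/min × 44.18182 kg = 406.4727 mcg/min
406.4727 mcg/min × 60 min/hr = 24388.36 mcg/hr
Concentration = 465 mg ÷ 88 mL = 5.284091 mg/mL = 5284.091 mcg/mL
Rate = 24388.36 mcg/hr ÷ 5284.091 mcg/mL = 4.615432 mL/hr
Volume infused so far = 4.615432 mL/hr × 8.9 hr = 41.07735 mL
Volume remaining = 88 − 41.07735 = 46.92265 mL
New rate:
Dose = 6 mcg/kg/min × 44.18182 kg = 265.0909 mcg/min
265.0909 mcg/min × 60 min/hr = 15905.45 mcg/hr
Rate = 15905.45 mcg/hr ÷ 5284.091 mcg/mL = 3.010065 mL/hr
Time remaining = 46.92265 mL ÷ 3.010065 mL/hr = 15.58859 hr

15.6 hours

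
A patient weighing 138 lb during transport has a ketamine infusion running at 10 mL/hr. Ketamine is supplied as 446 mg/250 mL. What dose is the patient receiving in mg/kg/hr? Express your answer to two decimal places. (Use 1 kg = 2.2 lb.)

0.28 mg/kg/hr

Weight = 138 lb ÷ 2.2 lb/kg = 62.72727 kg
Concentration = 446 mg ÷ 250 mL = 1.784 mg/mL
Drug rate = 10 mL/hr × 1.784 mg/mL = 17.84 mg/hr
17.84 mg/hr ÷ 62.72727 kg = 0.2844058 mg/kg/hr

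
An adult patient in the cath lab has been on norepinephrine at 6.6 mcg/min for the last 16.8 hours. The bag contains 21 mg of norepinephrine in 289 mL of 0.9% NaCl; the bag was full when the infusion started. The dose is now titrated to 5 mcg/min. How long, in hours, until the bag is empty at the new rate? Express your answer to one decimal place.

Initial rate:
6.6 mcg/min × 60 min/hr = 396 mcg/hr
Concentration = 21 mg ÷ 289 mL = 0.07266436 mg/mL = 72.66436 mcg/mL
Rate = 396 mcg/hr ÷ 72.66436 mcg/mL = 5.449714 mL/hr
Volume infused so far = 5.449714 mL/hr × 16.8 hr = 91.5552 mL
Volume remaining = 289 − 91.5552 = 197.4448 mL
New rate:
5 mcg/min × 60 min/hr = 300 mcg/hr
Rate = 300 mcg/hr ÷ 72.66436 mcg/mL = 4.128571 mL/hr
Time remaining = 197.4448 mL ÷ 4.128571 mL/hr = 47.824 hr

47.8 hours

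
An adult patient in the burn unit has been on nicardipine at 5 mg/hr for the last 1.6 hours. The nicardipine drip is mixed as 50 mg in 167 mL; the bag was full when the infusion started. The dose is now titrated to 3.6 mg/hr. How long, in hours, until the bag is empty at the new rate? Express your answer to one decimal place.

11.7 hours

Initial rate:
Concentration = 50 mg ÷ 167 mL = 0.2994012 mg/mL
Rate = 5 mg/hr ÷ 0.2994012 mg/mL = 16.7 mL/hr
Volume infused so far = 16.7 mL/hr × 1.6 hr = 26.72 mL
Volume remaining = 167 − 26.72 = 140.28 mL
New rate:
Rate = 3.6 mg/hr ÷ 0.2994012 mg/mL = 12.024 mL/hr
Time remaining = 140.28 mL ÷ 12.024 mL/hr = 11.66667 hr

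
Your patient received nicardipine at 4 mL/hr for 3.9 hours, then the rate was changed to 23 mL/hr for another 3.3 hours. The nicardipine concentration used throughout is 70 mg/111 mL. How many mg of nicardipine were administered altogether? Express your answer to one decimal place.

57.7 mg

Concentration = 70 mg ÷ 111 mL = 0.6306306 mg/mL
Stage 1: 4 mL/hr × 3.9 hr = 15.6 mL → 15.6 mL × 0.6306306 mg/mL = 9.837838 mg
Stage 2: 23 mL/hr × 3.3 hr = 75.9 mL → 75.9 mL × 0.6306306 mg/mL = 47.86486 mg
Total = 9.837838 + 47.86486 = 57.7027 mg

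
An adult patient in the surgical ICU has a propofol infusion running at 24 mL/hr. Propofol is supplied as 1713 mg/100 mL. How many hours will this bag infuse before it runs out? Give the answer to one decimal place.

4.2 hours

Duration = 100 mL ÷ 24 mL/hr = 4.166667 hr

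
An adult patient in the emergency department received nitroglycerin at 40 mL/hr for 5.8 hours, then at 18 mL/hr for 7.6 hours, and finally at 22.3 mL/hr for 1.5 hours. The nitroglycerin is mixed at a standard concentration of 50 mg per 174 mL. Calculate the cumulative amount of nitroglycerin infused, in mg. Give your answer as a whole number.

Concentration = 50 mg ÷ 174 mL = 0.2873563 mg/mL
Stage 1: 40 mL/hr × 5.8 hr = 232 mL → 232 mL × 0.2873563 mg/mL = 66.66667 mg
Stage 2: 18 mL/hr × 7.6 hr = 136.8 mL → 136.8 mL × 0.2873563 mg/mL = 39.31034 mg
Stage 3: 22.3 mL/hr × 1.5 hr = 33.45 mL → 33.45 mL × 0.2873563 mg/mL = 9.612069 mg
Total = 66.66667 + 39.31034 + 9.612069 = 115.5891 mg

116 mg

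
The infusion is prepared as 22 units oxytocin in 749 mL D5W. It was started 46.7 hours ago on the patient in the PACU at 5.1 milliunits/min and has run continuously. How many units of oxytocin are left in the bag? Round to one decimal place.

5.1 milliunits/min × 60 min/hr = 306 milliunits/hr
Concentration = 22 units ÷ 749 mL = 0.0293725 units/mL = 29.3725 milliunits/mL
Rate = 306 milliunits/hr ÷ 29.3725 milliunits/mL = 10.41791 mL/hr
Volume infused = 10.41791 mL/hr × 46.7 hr = 486.5164 mL
Volume remaining = 749 − 486.5164 = 262.4836 mL
Drug remaining = 262.4836 mL × 29.3725 milliunits/mL = 7709.8 milliunits = 7.7098 units

7.7 units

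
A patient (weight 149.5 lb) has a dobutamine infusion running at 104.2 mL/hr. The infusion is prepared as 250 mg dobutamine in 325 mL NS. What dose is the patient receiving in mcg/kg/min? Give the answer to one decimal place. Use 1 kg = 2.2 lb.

19.7 mcg/kg/min

Weight = 149.5 lb ÷ 2.2 lb/kg = 67.95455 kg
Concentration = 250 mg ÷ 325 mL = 0.7692308 mg/mL = 769.2308 mcg/mL
Drug rate = 104.2 mL/hr × 769.2308 mcg/mL = 80153.85 mcg/hr
80153.85 mcg/hr ÷ 60 min/hr = 1335.897 mcg/min
1335.897 mcg/min ÷ 67.95455 kg = 19.65869 mcg/kg/min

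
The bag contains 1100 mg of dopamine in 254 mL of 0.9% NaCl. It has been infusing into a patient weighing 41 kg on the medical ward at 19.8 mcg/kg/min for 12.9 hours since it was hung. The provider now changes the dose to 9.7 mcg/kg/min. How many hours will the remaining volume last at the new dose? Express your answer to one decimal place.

Initial rate:
Dose = 19.8 mcg/kg/min × 41 kg = 811.8 mcg/min
811.8 mcg/min × 60 min/hr = 48708 mcg/hr
Concentration = 1100 mg ÷ 254 mL = 4.330709 mg/mL = 4330.709 mcg/mL
Rate = 48708 mcg/hr ÷ 4330.709 mcg/mL = 11.24712 mL/hr
Volume infused so far = 11.24712 mL/hr × 12.9 hr = 145.0878 mL
Volume remaining = 254 − 145.0878 = 108.9122 mL
New rate:
Dose = 9.7 mcg/kg/min × 41 kg = 397.7 mcg/min
397.7 mcg/min × 60 min/hr = 23862 mcg/hr
Rate = 23862 mcg/hr ÷ 4330.709 mcg/mL = 5.509953 mL/hr
Time remaining = 108.9122 mL ÷ 5.509953 mL/hr = 19.76644 hr

19.8 hours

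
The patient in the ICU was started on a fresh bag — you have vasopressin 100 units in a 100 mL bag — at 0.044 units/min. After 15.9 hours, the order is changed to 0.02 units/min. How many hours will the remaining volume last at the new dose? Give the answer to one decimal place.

Initial rate:
0.044 units/min × 60 min/hr = 2.64 units/hr
Concentration = 100 units ÷ 100 mL = 1 units/mL
Rate = 2.64 units/hr ÷ 1 units/mL = 2.64 mL/hr
Volume infused so far = 2.64 mL/hr × 15.9 hr = 41.976 mL
Volume remaining = 100 − 41.976 = 58.024 mL
New rate:
0.02 units/min × 60 min/hr = 1.2 units/hr
Rate = 1.2 units/hr ÷ 1 units/mL = 1.2 mL/hr
Time remaining = 58.024 mL ÷ 1.2 mL/hr = 48.35333 hr

48.4 hours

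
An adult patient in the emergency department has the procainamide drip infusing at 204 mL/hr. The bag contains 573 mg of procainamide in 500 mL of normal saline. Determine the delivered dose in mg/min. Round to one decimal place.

3.9 mg/min

Concentration = 573 mg ÷ 500 mL = 1.146 mg/mL
Drug rate = 204 mL/hr × 1.146 mg/mL = 233.784 mg/hr
233.784 mg/hr ÷ 60 min/hr = 3.8964 mg/min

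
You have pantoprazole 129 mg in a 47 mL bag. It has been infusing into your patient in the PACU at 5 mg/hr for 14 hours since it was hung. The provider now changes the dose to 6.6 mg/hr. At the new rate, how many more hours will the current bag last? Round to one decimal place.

8.9 hours

Initial rate:
Concentration = 129 mg ÷ 47 mL = 2.744681 mg/mL
Rate = 5 mg/hr ÷ 2.744681 mg/mL = 1.821705 mL/hr
Volume infused so far = 1.821705 mL/hr × 14 hr = 25.50388 mL
Volume remaining = 47 − 25.50388 = 21.49612 mL
New rate:
Rate = 6.6 mg/hr ÷ 2.744681 mg/mL = 2.404651 mL/hr
Time remaining = 21.49612 mL ÷ 2.404651 mL/hr = 8.939394 hr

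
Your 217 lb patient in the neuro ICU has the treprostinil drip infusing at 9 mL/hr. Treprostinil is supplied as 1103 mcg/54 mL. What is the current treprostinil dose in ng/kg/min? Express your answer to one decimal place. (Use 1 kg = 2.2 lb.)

31.1 ng/kg/min

Weight = 217 lb ÷ 2.2 lb/kg = 98.63636 kg
Concentration = 1103 mcg ÷ 54 mL = 20.42593 mcg/mL = 20425.93 ng/mL
Drug rate = 9 mL/hr × 20425.93 ng/mL = 183833.3 ng/hr
183833.3 ng/hr ÷ 60 min/hr = 3063.889 ng/min
3063.889 ng/min ÷ 98.63636 kg = 31.06247 ng/kg/min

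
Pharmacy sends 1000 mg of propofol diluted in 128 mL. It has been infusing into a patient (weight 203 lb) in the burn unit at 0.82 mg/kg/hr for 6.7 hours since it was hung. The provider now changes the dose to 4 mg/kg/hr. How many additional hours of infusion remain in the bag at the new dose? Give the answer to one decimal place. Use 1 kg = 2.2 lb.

1.3 hours

Initial rate:
Weight = 203 lb ÷ 2.2 lb/kg = 92.27273 kg
Dose = 0.82 mg/kg/hr × 92.27273 kg = 75.66364 mg/hr
Concentration = 1000 mg ÷ 128 mL = 7.8125 mg/mL
Rate = 75.66364 mg/hr ÷ 7.8125 mg/mL = 9.684945 mL/hr
Volume infused so far = 9.684945 mL/hr × 6.7 hr = 64.88913 mL
Volume remaining = 128 − 64.88913 = 63.11087 mL
New rate:
Dose = 4 mg/kg/hr × 92.27273 kg = 369.0909 mg/hr
Rate = 369.0909 mg/hr ÷ 7.8125 mg/mL = 47.24364 mL/hr
Time remaining = 63.11087 mL ÷ 47.24364 mL/hr = 1.33586 hr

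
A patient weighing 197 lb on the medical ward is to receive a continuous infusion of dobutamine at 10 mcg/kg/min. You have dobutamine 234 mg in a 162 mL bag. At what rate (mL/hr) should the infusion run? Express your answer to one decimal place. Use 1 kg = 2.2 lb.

37.2 mL/hr

Weight = 197 lb ÷ 2.2 lb/kg = 89.54545 kg
Dose = 10 mcg/kg/min × 89.54545 kg = 895.4545 mcg/min
895.4545 mcg/min × 60 min/hr = 53727.27 mcg/hr
Concentration = 234 mg ÷ 162 mL = 1.444444 mg/mL = 1444.444 mcg/mL
Rate = 53727.27 mcg/hr ÷ 1444.444 mcg/mL = 37.1958 mL/hr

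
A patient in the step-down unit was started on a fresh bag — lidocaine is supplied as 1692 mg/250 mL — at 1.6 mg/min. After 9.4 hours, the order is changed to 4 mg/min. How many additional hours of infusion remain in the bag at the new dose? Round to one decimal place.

3.3 hours

Initial rate:
1.6 mg/min × 60 min/hr = 96 mg/hr
Concentration = 1692 mg ÷ 250 mL = 6.768 mg/mL
Rate = 96 mg/hr ÷ 6.768 mg/mL = 14.1844 mL/hr
Volume infused so far = 14.1844 mL/hr × 9.4 hr = 133.3333 mL
Volume remaining = 250 − 133.3333 = 116.6667 mL
New rate:
4 mg/min × 60 min/hr = 240 mg/hr
Rate = 240 mg/hr ÷ 6.768 mg/mL = 35.46099 mL/hr
Time remaining = 116.6667 mL ÷ 35.46099 mL/hr = 3.29 hr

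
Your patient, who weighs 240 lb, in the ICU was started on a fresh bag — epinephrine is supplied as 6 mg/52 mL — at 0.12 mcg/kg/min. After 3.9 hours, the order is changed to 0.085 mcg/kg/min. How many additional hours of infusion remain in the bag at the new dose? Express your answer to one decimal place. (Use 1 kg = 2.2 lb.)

Initial rate:
Weight = 240 lb ÷ 2.2 lb/kg = 109.0909 kg
Dose = 0.12 mcg/kg/min × 109.0909 kg = 13.09091 mcg/min
13.09091 mcg/min × 60 min/hr = 785.4545 mcg/hr
Concentration = 6 mg ÷ 52 mL = 0.1153846 mg/mL = 115.3846 mcg/mL
Rate = 785.4545 mcg/hr ÷ 115.3846 mcg/mL = 6.807273 mL/hr
Volume infused so far = 6.807273 mL/hr × 3.9 hr = 26.54836 mL
Volume remaining = 52 − 26.54836 = 25.45164 mL
New rate:
Dose = 0.085 mcg/kg/min × 109.0909 kg = 9.272727 mcg/min
9.272727 mcg/min × 60 min/hr = 556.3636 mcg/hr
Rate = 556.3636 mcg/hr ÷ 115.3846 mcg/mL = 4.821818 mL/hr
Time remaining = 25.45164 mL ÷ 4.821818 mL/hr = 5.278431 hr

5.3 hours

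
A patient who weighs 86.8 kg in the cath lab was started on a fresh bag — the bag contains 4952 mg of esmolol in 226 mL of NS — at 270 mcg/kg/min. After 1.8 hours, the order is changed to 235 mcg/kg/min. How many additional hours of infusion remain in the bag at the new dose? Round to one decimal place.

2.0 hours

Initial rate:
Dose = 270 mcg/kg/min × 86.8 kg = 23436 mcg/min
23436 mcg/min × 60 min/hr = 1406160 mcg/hr
Concentration = 4952 mg ÷ 226 mL = 21.9115 mg/mL = 21911.5 mcg/mL
Rate = 1406160 mcg/hr ÷ 21911.5 mcg/mL = 64.17451 mL/hr
Volume infused so far = 64.17451 mL/hr × 1.8 hr = 115.5141 mL
Volume remaining = 226 − 115.5141 = 110.4859 mL
New rate:
Dose = 235 mcg/kg/min × 86.8 kg = 20398 mcg/min
20398 mcg/min × 60 min/hr = 1223880 mcg/hr
Rate = 1223880 mcg/hr ÷ 21911.5 mcg/mL = 55.85559 mL/hr
Time remaining = 110.4859 mL ÷ 55.85559 mL/hr = 1.978063 hr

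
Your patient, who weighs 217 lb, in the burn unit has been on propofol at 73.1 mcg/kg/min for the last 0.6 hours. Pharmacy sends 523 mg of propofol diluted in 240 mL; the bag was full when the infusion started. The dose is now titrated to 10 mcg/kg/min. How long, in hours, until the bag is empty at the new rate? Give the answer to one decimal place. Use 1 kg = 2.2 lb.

4.5 hours

Initial rate:
Weight = 217 lb ÷ 2.2 lb/kg = 98.63636 kg
Dose = 73.1 mcg/kg/min × 98.63636 kg = 7210.318 mcg/min
7210.318 mcg/min × 60 min/hr = 432619.1 mcg/hr
Concentration = 523 mg ÷ 240 mL = 2.179167 mg/mL = 2179.167 mcg/mL
Rate = 432619.1 mcg/hr ÷ 2179.167 mcg/mL = 198.525 mL/hr
Volume infused so far = 198.525 mL/hr × 0.6 hr = 119.115 mL
Volume remaining = 240 − 119.115 = 120.885 mL
New rate:
Dose = 10 mcg/kg/min × 98.63636 kg = 986.3636 mcg/min
986.3636 mcg/min × 60 min/hr = 59181.82 mcg/hr
Rate = 59181.82 mcg/hr ÷ 2179.167 mcg/mL = 27.158 mL/hr
Time remaining = 120.885 mL ÷ 27.158 mL/hr = 4.451174 hr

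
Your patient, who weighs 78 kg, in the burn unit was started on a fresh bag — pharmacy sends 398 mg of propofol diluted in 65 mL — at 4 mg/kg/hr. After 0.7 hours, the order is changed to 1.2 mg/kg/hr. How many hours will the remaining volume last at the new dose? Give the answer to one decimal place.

1.9 hours

Initial rate:
Dose = 4 mg/kg/hr × 78 kg = 312 mg/hr
Concentration = 398 mg ÷ 65 mL = 6.123077 mg/mL
Rate = 312 mg/hr ÷ 6.123077 mg/mL = 50.95477 mL/hr
Volume infused so far = 50.95477 mL/hr × 0.7 hr = 35.66834 mL
Volume remaining = 65 − 35.66834 = 29.33166 mL
New rate:
Dose = 1.2 mg/kg/hr × 78 kg = 93.6 mg/hr
Rate = 93.6 mg/hr ÷ 6.123077 mg/mL = 15.28643 mL/hr
Time remaining = 29.33166 mL ÷ 15.28643 mL/hr = 1.918803 hr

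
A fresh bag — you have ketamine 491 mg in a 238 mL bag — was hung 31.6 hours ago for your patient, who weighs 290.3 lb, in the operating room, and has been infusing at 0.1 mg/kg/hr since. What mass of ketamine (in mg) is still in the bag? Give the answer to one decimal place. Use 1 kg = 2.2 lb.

74.0 mg

Weight = 290.3 lb ÷ 2.2 lb/kg = 131.9545 kg
Dose = 0.1 mg/kg/hr × 131.9545 kg = 13.19545 mg/hr
Concentration = 491 mg ÷ 238 mL = 2.063025 mg/mL
Rate = 13.19545 mg/hr ÷ 2.063025 mg/mL = 6.396167 mL/hr
Volume infused = 6.396167 mL/hr × 31.6 hr = 202.1189 mL
Volume remaining = 238 − 202.1189 = 35.88111 mL
Drug remaining = 35.88111 mL × 2.063025 mg/mL = 74.02364 mg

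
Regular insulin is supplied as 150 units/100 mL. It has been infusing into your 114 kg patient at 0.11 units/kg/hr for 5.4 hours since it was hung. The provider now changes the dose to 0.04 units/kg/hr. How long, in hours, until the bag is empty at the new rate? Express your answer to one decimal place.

Initial rate:
Dose = 0.11 units/kg/hr × 114 kg = 12.54 units/hr
Concentration = 150 units ÷ 100 mL = 1.5 units/mL
Rate = 12.54 units/hr ÷ 1.5 units/mL = 8.36 mL/hr
Volume infused so far = 8.36 mL/hr × 5.4 hr = 45.144 mL
Volume remaining = 100 − 45.144 = 54.856 mL
New rate:
Dose = 0.04 units/kg/hr × 114 kg = 4.56 units/hr
Rate = 4.56 units/hr ÷ 1.5 units/mL = 3.04 mL/hr
Time remaining = 54.856 mL ÷ 3.04 mL/hr = 18.04474 hr

18.0 hours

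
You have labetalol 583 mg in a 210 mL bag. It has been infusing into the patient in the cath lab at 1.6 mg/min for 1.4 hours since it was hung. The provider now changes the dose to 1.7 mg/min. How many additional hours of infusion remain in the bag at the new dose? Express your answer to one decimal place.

4.4 hours

Initial rate:
1.6 mg/min × 60 min/hr = 96 mg/hr
Concentration = 583 mg ÷ 210 mL = 2.77619 mg/mL
Rate = 96 mg/hr ÷ 2.77619 mg/mL = 34.57976 mL/hr
Volume infused so far = 34.57976 mL/hr × 1.4 hr = 48.41166 mL
Volume remaining = 210 − 48.41166 = 161.5883 mL
New rate:
1.7 mg/min × 60 min/hr = 102 mg/hr
Rate = 102 mg/hr ÷ 2.77619 mg/mL = 36.74099 mL/hr
Time remaining = 161.5883 mL ÷ 36.74099 mL/hr = 4.398039 hr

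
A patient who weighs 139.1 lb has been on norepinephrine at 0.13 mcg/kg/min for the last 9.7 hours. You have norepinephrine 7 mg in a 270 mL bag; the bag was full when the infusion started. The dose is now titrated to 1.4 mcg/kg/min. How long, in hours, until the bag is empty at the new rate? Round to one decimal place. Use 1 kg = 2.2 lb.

Initial rate:
Weight = 139.1 lb ÷ 2.2 lb/kg = 63.22727 kg
Dose = 0.13 mcg/kg/min × 63.22727 kg = 8.219545 mcg/min
8.219545 mcg/min × 60 min/hr = 493.1727 mcg/hr
Concentration = 7 mg ÷ 270 mL = 0.02592593 mg/mL = 25.92593 mcg/mL
Rate = 493.1727 mcg/hr ÷ 25.92593 mcg/mL = 19.02238 mL/hr
Volume infused so far = 19.02238 mL/hr × 9.7 hr = 184.5171 mL
Volume remaining = 270 − 184.5171 = 85.48295 mL
New rate:
Dose = 1.4 mcg/kg/min × 63.22727 kg = 88.51818 mcg/min
88.51818 mcg/min × 60 min/hr = 5311.091 mcg/hr
Rate = 5311.091 mcg/hr ÷ 25.92593 mcg/mL = 204.8564 mL/hr
Time remaining = 85.48295 mL ÷ 204.8564 mL/hr = 0.4172824 hr

0.4 hours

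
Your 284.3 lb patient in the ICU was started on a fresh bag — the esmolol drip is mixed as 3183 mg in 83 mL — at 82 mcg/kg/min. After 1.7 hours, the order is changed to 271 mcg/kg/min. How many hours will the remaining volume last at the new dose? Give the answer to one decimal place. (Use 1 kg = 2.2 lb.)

Initial rate:
Weight = 284.3 lb ÷ 2.2 lb/kg = 129.2273 kg
Dose = 82 mcg/kg/min × 129.2273 kg = 10596.64 mcg/min
10596.64 mcg/min × 60 min/hr = 635798.2 mcg/hr
Concentration = 3183 mg ÷ 83 mL = 38.3494 mg/mL = 38349.4 mcg/mL
Rate = 635798.2 mcg/hr ÷ 38349.4 mcg/mL = 16.57909 mL/hr
Volume infused so far = 16.57909 mL/hr × 1.7 hr = 28.18446 mL
Volume remaining = 83 − 28.18446 = 54.81554 mL
New rate:
Dose = 271 mcg/kg/min × 129.2273 kg = 35020.59 mcg/min
35020.59 mcg/min × 60 min/hr = 2101235 mcg/hr
Rate = 2101235 mcg/hr ÷ 38349.4 mcg/mL = 54.79188 mL/hr
Time remaining = 54.81554 mL ÷ 54.79188 mL/hr = 1.000432 hr

1.0 hours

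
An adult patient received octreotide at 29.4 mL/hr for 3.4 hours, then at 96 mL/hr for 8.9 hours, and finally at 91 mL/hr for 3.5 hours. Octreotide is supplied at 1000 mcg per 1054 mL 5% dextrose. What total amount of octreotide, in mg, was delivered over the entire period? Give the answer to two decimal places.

Concentration = 1000 mcg ÷ 1054 mL = 0.9487666 mcg/mL
Stage 1: 29.4 mL/hr × 3.4 hr = 99.96 mL → 99.96 mL × 0.9487666 mcg/mL = 94.83871 mcg
Stage 2: 96 mL/hr × 8.9 hr = 854.4 mL → 854.4 mL × 0.9487666 mcg/mL = 810.6262 mcg
Stage 3: 91 mL/hr × 3.5 hr = 318.5 mL → 318.5 mL × 0.9487666 mcg/mL = 302.1822 mcg
Total = 94.83871 + 810.6262 + 302.1822 = 1207.647 mcg = 1.207647 mg

1.21 mg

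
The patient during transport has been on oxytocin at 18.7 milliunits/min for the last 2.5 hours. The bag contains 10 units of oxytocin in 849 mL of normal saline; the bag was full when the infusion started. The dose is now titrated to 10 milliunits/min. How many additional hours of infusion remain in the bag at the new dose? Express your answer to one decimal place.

12.0 hours

Initial rate:
18.7 milliunits/min × 60 min/hr = 1122 milliunits/hr
Concentration = 10 units ÷ 849 mL = 0.01177856 units/mL = 11.77856 milliunits/mL
Rate = 1122 milliunits/hr ÷ 11.77856 milliunits/mL = 95.2578 mL/hr
Volume infused so far = 95.2578 mL/hr × 2.5 hr = 238.1445 mL
Volume remaining = 849 − 238.1445 = 610.8555 mL
New rate:
10 milliunits/min × 60 min/hr = 600 milliunits/hr
Rate = 600 milliunits/hr ÷ 11.77856 milliunits/mL = 50.94 mL/hr
Time remaining = 610.8555 mL ÷ 50.94 mL/hr = 11.99167 hr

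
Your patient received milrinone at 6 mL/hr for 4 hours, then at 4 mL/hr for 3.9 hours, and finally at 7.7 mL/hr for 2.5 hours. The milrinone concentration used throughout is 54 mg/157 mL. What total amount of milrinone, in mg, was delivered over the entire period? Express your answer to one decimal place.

Concentration = 54 mg ÷ 157 mL = 0.343949 mg/mL
Stage 1: 6 mL/hr × 4 hr = 24 mL → 24 mL × 0.343949 mg/mL = 8.254777 mg
Stage 2: 4 mL/hr × 3.9 hr = 15.6 mL → 15.6 mL × 0.343949 mg/mL = 5.365605 mg
Stage 3: 7.7 mL/hr × 2.5 hr = 19.25 mL → 19.25 mL × 0.343949 mg/mL = 6.621019 mg
Total = 8.254777 + 5.365605 + 6.621019 = 20.2414 mg

20.2 mg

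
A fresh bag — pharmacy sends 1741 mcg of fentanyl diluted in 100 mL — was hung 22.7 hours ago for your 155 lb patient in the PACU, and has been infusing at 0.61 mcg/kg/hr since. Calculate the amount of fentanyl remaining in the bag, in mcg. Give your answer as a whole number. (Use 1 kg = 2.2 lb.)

765 mcg

Weight = 155 lb ÷ 2.2 lb/kg = 70.45455 kg
Dose = 0.61 mcg/kg/hr × 70.45455 kg = 42.97727 mcg/hr
Concentration = 1741 mcg ÷ 100 mL = 17.41 mcg/mL
Rate = 42.97727 mcg/hr ÷ 17.41 mcg/mL = 2.46854 mL/hr
Volume infused = 2.46854 mL/hr × 22.7 hr = 56.03585 mL
Volume remaining = 100 − 56.03585 = 43.96415 mL
Drug remaining = 43.96415 mL × 17.41 mcg/mL = 765.4159 mcg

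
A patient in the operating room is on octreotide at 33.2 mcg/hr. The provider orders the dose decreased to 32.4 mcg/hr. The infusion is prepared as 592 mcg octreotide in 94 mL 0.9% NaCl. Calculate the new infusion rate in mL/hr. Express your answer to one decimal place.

5.1 mL/hr

Concentration = 592 mcg ÷ 94 mL = 6.297872 mcg/mL
Rate = 32.4 mcg/hr ÷ 6.297872 mcg/mL = 5.144595 mL/hr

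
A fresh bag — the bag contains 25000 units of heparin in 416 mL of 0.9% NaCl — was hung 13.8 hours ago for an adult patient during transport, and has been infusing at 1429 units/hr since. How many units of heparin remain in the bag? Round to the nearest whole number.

5280 units

Concentration = 25000 units ÷ 416 mL = 60.09615 units/mL
Rate = 1429 units/hr ÷ 60.09615 units/mL = 23.77856 mL/hr
Volume infused = 23.77856 mL/hr × 13.8 hr = 328.1441 mL
Volume remaining = 416 − 328.1441 = 87.85587 mL
Drug remaining = 87.85587 mL × 60.09615 units/mL = 5279.8 units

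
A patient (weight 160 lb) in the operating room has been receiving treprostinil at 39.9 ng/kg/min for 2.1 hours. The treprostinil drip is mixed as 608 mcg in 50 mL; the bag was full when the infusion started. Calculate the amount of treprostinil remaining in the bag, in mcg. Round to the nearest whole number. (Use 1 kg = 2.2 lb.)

Weight = 160 lb ÷ 2.2 lb/kg = 72.72727 kg
Dose = 39.9 ng/kg/min × 72.72727 kg = 2901.818 ng/min
2901.818 ng/min × 60 min/hr = 174109.1 ng/hr
Concentration = 608 mcg ÷ 50 mL = 12.16 mcg/mL = 12160 ng/mL
Rate = 174109.1 ng/hr ÷ 12160 ng/mL = 14.31818 mL/hr
Volume infused = 14.31818 mL/hr × 2.1 hr = 30.06818 mL
Volume remaining = 50 − 30.06818 = 19.93182 mL
Drug remaining = 19.93182 mL × 12160 ng/mL = 242370.9 ng = 242.3709 mcg

242 mcg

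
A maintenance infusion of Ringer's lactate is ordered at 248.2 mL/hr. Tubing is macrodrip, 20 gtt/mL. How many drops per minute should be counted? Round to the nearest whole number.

83 gtt/min

248.2 mL/hr ÷ 60 min/hr = 4.136667 mL/min
4.136667 mL/min × 20 gtt/mL = 82.73333 gtt/min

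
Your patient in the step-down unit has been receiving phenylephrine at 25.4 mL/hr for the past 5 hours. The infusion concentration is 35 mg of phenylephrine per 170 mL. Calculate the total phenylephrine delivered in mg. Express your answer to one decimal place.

Concentration = 35 mg ÷ 170 mL = 0.2058824 mg/mL = 205.8824 mcg/mL
Drug rate = 25.4 mL/hr × 205.8824 mcg/mL = 5229.412 mcg/hr
Total = 5229.412 mcg/hr × 5 hr = 26147.06 mcg = 26.14706 mg

26.1 mg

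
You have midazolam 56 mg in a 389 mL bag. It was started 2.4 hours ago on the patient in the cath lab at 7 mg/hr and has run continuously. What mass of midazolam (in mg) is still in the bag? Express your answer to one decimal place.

Concentration = 56 mg ÷ 389 mL = 0.1439589 mg/mL
Rate = 7 mg/hr ÷ 0.1439589 mg/mL = 48.625 mL/hr
Volume infused = 48.625 mL/hr × 2.4 hr = 116.7 mL
Volume remaining = 389 − 116.7 = 272.3 mL
Drug remaining = 272.3 mL × 0.1439589 mg/mL = 39.2 mg

39.2 mg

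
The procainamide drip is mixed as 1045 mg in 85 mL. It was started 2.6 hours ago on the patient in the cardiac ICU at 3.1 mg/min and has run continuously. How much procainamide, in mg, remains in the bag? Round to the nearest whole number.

3.1 mg/min × 60 min/hr = 186 mg/hr
Concentration = 1045 mg ÷ 85 mL = 12.29412 mg/mL
Rate = 186 mg/hr ÷ 12.29412 mg/mL = 15.12919 mL/hr
Volume infused = 15.12919 mL/hr × 2.6 hr = 39.33589 mL
Volume remaining = 85 − 39.33589 = 45.66411 mL
Drug remaining = 45.66411 mL × 12.29412 mg/mL = 561.4 mg

561 mg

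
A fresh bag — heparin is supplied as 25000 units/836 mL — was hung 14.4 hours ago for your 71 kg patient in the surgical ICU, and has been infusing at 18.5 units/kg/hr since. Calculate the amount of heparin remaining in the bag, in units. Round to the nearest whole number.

6086 units

Dose = 18.5 units/kg/hr × 71 kg = 1313.5 units/hr
Concentration = 25000 units ÷ 836 mL = 29.90431 units/mL
Rate = 1313.5 units/hr ÷ 29.90431 units/mL = 43.92344 mL/hr
Volume infused = 43.92344 mL/hr × 14.4 hr = 632.4975 mL
Volume remaining = 836 − 632.4975 = 203.5025 mL
Drug remaining = 203.5025 mL × 29.90431 units/mL = 6085.6 units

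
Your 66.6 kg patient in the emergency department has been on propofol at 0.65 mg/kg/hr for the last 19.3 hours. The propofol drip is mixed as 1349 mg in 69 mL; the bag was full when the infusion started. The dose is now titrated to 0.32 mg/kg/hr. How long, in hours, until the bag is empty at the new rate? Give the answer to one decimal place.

Initial rate:
Dose = 0.65 mg/kg/hr × 66.6 kg = 43.29 mg/hr
Concentration = 1349 mg ÷ 69 mL = 19.55072 mg/mL
Rate = 43.29 mg/hr ÷ 19.55072 mg/mL = 2.21424 mL/hr
Volume infused so far = 2.21424 mL/hr × 19.3 hr = 42.73484 mL
Volume remaining = 69 − 42.73484 = 26.26516 mL
New rate:
Dose = 0.32 mg/kg/hr × 66.6 kg = 21.312 mg/hr
Rate = 21.312 mg/hr ÷ 19.55072 mg/mL = 1.090087 mL/hr
Time remaining = 26.26516 mL ÷ 1.090087 mL/hr = 24.09455 hr

24.1 hours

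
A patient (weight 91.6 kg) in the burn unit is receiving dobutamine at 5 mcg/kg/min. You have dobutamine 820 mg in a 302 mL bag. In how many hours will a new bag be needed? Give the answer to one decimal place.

Dose = 5 mcg/kg/min × 91.6 kg = 458 mcg/min
458 mcg/min × 60 min/hr = 27480 mcg/hr
Concentration = 820 mg ÷ 302 mL = 2.715232 mg/mL = 2715.232 mcg/mL
Rate = 27480 mcg/hr ÷ 2715.232 mcg/mL = 10.12068 mL/hr
Duration = 302 mL ÷ 10.12068 mL/hr = 29.83988 hr

29.8 hours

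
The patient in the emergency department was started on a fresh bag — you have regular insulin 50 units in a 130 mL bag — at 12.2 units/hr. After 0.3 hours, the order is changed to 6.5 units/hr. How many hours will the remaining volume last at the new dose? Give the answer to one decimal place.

Initial rate:
Concentration = 50 units ÷ 130 mL = 0.3846154 units/mL
Rate = 12.2 units/hr ÷ 0.3846154 units/mL = 31.72 mL/hr
Volume infused so far = 31.72 mL/hr × 0.3 hr = 9.516 mL
Volume remaining = 130 − 9.516 = 120.484 mL
New rate:
Rate = 6.5 units/hr ÷ 0.3846154 units/mL = 16.9 mL/hr
Time remaining = 120.484 mL ÷ 16.9 mL/hr = 7.129231 hr

7.1 hours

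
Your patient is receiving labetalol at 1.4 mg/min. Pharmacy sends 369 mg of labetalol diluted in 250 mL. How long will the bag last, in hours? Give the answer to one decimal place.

4.4 hours

1.4 mg/min × 60 min/hr = 84 mg/hr
Concentration = 369 mg ÷ 250 mL = 1.476 mg/mL
Rate = 84 mg/hr ÷ 1.476 mg/mL = 56.91057 mL/hr
Duration = 250 mL ÷ 56.91057 mL/hr = 4.392857 hr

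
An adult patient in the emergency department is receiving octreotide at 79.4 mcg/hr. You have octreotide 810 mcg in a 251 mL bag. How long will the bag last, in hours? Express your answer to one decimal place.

Concentration = 810 mcg ÷ 251 mL = 3.227092 mcg/mL
Rate = 79.4 mcg/hr ÷ 3.227092 mcg/mL = 24.6042 mL/hr
Duration = 251 mL ÷ 24.6042 mL/hr = 10.20151 hr

10.2 hours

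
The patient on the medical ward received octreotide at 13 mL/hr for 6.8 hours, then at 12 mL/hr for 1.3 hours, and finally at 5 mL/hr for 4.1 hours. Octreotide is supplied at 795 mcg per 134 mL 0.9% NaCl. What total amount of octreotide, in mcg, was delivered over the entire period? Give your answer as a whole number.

Concentration = 795 mcg ÷ 134 mL = 5.932836 mcg/mL
Stage 1: 13 mL/hr × 6.8 hr = 88.4 mL → 88.4 mL × 5.932836 mcg/mL = 524.4627 mcg
Stage 2: 12 mL/hr × 1.3 hr = 15.6 mL → 15.6 mL × 5.932836 mcg/mL = 92.55224 mcg
Stage 3: 5 mL/hr × 4.1 hr = 20.5 mL → 20.5 mL × 5.932836 mcg/mL = 121.6231 mcg
Total = 524.4627 + 92.55224 + 121.6231 = 738.6381 mcg

739 mcg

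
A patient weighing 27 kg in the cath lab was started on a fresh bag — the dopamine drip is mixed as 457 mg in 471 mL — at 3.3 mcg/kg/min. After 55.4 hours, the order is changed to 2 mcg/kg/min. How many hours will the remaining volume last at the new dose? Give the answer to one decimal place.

49.6 hours

Initial rate:
Dose = 3.3 mcg/kg/min × 27 kg = 89.1 mcg/min
89.1 mcg/min × 60 min/hr = 5346 mcg/hr
Concentration = 457 mg ÷ 471 mL = 0.970276 mg/mL = 970.276 mcg/mL
Rate = 5346 mcg/hr ÷ 970.276 mcg/mL = 5.509772 mL/hr
Volume infused so far = 5.509772 mL/hr × 55.4 hr = 305.2414 mL
Volume remaining = 471 − 305.2414 = 165.7586 mL
New rate:
Dose = 2 mcg/kg/min × 27 kg = 54 mcg/min
54 mcg/min × 60 min/hr = 3240 mcg/hr
Rate = 3240 mcg/hr ÷ 970.276 mcg/mL = 3.339256 mL/hr
Time remaining = 165.7586 mL ÷ 3.339256 mL/hr = 49.63938 hr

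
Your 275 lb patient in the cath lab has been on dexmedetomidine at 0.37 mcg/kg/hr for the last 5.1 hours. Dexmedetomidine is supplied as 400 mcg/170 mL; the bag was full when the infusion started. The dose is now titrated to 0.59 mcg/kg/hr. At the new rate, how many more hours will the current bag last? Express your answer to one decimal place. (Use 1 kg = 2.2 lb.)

Initial rate:
Weight = 275 lb ÷ 2.2 lb/kg = 125 kg
Dose = 0.37 mcg/kg/hr × 125 kg = 46.25 mcg/hr
Concentration = 400 mcg ÷ 170 mL = 2.352941 mcg/mL
Rate = 46.25 mcg/hr ÷ 2.352941 mcg/mL = 19.65625 mL/hr
Volume infused so far = 19.65625 mL/hr × 5.1 hr = 100.2469 mL
Volume remaining = 170 − 100.2469 = 69.75313 mL
New rate:
Dose = 0.59 mcg/kg/hr × 125 kg = 73.75 mcg/hr
Rate = 73.75 mcg/hr ÷ 2.352941 mcg/mL = 31.34375 mL/hr
Time remaining = 69.75313 mL ÷ 31.34375 mL/hr = 2.225424 hr

2.2 hours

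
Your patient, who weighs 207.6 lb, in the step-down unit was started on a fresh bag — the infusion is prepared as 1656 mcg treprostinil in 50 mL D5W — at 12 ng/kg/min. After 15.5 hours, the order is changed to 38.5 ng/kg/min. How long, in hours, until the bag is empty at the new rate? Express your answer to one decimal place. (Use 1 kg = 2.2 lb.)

2.8 hours

Initial rate:
Weight = 207.6 lb ÷ 2.2 lb/kg = 94.36364 kg
Dose = 12 ng/kg/min × 94.36364 kg = 1132.364 ng/min
1132.364 ng/min × 60 min/hr = 67941.82 ng/hr
Concentration = 1656 mcg ÷ 50 mL = 33.12 mcg/mL = 33120 ng/mL
Rate = 67941.82 ng/hr ÷ 33120 ng/mL = 2.051383 mL/hr
Volume infused so far = 2.051383 mL/hr × 15.5 hr = 31.79644 mL
Volume remaining = 50 − 31.79644 = 18.20356 mL
New rate:
Dose = 38.5 ng/kg/min × 94.36364 kg = 3633 ng/min
3633 ng/min × 60 min/hr = 217980 ng/hr
Rate = 217980 ng/hr ÷ 33120 ng/mL = 6.581522 mL/hr
Time remaining = 18.20356 mL ÷ 6.581522 mL/hr = 2.765858 hr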